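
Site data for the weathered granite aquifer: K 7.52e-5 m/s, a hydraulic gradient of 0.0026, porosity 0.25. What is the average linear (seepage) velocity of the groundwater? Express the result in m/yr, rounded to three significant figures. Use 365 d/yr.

K = 7.52e-5 m/s × 86400 s/d = 6.497 m/d
q = Ki = 6.497 × 0.0026 = 0.01689 m/d
Average linear velocity = 0.01689 / 0.25 = 0.06757 m/d
   = 0.06757 × 365 = 24.7 m/yr

24.7 m/yr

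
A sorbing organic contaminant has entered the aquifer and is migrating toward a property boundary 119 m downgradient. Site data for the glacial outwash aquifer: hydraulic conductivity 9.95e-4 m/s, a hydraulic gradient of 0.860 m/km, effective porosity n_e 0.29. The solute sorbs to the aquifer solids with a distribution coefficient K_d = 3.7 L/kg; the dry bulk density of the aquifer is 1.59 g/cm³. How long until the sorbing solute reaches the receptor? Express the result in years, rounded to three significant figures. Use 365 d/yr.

27.2 years

K = 9.95e-4 m/s × 86400 s/d = 85.97 m/d
q = Ki = 85.97 × 8.6e-4 = 0.07393 m/d
v = Ki/n = 85.97·8.6e-4/0.29 = 0.2549 m/d
Retardation R = 1 + ρ_b·K_d/n = 1 + 1.59×3.7/0.29 = 21.29
Contaminant velocity v_c = v/R = 0.2549/21.29 = 0.01198 m/d
t = L/v_c = 119/0.01198 = 9936 d
   = 9936/365 = 27.2 yr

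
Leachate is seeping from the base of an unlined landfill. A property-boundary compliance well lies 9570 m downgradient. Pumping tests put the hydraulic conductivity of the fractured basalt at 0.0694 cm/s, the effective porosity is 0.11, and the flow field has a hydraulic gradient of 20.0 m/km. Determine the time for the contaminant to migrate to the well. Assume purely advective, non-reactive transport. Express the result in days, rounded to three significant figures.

K = 0.0694 cm/s × 864 = 59.96 m/d
q = Ki = 59.96 × 0.020 = 1.199 m/d
Average linear velocity = 1.199 / 0.11 = 10.90 m/d
t = L / v = 9570 / 10.90 = 877.8 d

878 days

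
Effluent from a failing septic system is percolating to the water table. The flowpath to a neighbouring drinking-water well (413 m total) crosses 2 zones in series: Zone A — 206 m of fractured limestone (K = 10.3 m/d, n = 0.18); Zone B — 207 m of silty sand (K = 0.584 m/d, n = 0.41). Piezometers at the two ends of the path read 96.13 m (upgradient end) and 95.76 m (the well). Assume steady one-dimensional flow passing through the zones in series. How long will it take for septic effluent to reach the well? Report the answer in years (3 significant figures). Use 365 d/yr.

338 years

Total head drop ΔH = 96.13 − 95.76 = 0.37 m
Continuity: the same q passes through each zone, so ΔH = q·Σ(L_j/K_j) — the zones act as resistances in series.
Σ(L/K) = 206/10.3 + 207/0.584 = 20.00 + 354.5 = 374.5 d
q = ΔH / Σ(L/K) = 0.37 / 374.5 = 9.881e-4 m/d (same in every zone)
Zone A: v = q/n = 9.881e-4/0.18 = 0.005490 m/d → t_A = 206/0.005490 = 37530 d
Zone B: v = q/n = 9.881e-4/0.41 = 0.002410 m/d → t_B = 207/0.002410 = 85890 d
Total t = 37530 + 85890 = 123400 d
   = 123400 / 365 = 338 yr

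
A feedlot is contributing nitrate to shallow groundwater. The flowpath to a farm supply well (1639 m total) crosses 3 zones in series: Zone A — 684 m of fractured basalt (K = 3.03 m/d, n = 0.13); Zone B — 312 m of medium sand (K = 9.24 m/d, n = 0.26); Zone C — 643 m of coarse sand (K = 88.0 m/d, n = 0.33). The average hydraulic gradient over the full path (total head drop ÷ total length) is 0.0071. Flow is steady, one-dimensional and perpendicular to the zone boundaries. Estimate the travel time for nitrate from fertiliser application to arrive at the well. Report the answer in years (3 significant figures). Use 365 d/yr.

Steady 1-D flow in series ⇒ the Darcy flux q is identical in every zone and the zone head losses add (resistances L/K in series).
Σ(L/K) = 684/3.03 + 312/9.24 + 643/88.0 = 225.7 + 33.77 + 7.307 = 266.8 d
K_eq = L_total / Σ(L/K) = 1639 / 266.8 = 6.143 m/d
q = K_eq · i = 6.143 × 0.0071 = 0.04361 m/d (same in every zone)
Zone A: v = q/n = 0.04361/0.13 = 0.3355 m/d → t_A = 684/0.3355 = 2039 d
Zone B: v = q/n = 0.04361/0.26 = 0.1677 m/d → t_B = 312/0.1677 = 1860 d
Zone C: v = q/n = 0.04361/0.33 = 0.1322 m/d → t_C = 643/0.1322 = 4865 d
Total t = 2039 + 1860 + 4865 = 8764 d
   = 8764 / 365 = 24.0 yr

24.0 years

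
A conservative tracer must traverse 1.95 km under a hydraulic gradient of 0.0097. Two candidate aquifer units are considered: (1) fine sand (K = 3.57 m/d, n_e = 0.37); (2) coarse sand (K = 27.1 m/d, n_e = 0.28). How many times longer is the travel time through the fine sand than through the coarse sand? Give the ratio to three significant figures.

10.0

Unit 1 (fine sand): v = 3.57×0.0097/0.37 = 0.09359 m/d, t = 1950/0.09359 = 20840 d
Unit 2 (coarse sand): v = 27.1×0.0097/0.28 = 0.9388 m/d, t = 1950/0.9388 = 2077 d
t(fine sand) / t(coarse sand) = 20840/2077 = 10.0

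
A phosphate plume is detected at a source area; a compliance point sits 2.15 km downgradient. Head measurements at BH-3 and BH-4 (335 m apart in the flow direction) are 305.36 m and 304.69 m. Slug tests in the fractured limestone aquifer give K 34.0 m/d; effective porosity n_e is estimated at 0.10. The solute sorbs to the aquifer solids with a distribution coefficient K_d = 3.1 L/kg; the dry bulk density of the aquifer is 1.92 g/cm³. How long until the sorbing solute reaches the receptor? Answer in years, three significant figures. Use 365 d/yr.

524 years

Hydraulic gradient i = (305.36 − 304.69) / 335 = 0.67 / 335 = 0.002000
Darcy flux q = K·i = 34.0 × 0.002000 = 0.06800 m/d
v = Ki/n = 34.0·0.002000/0.10 = 0.6800 m/d
Retardation R = 1 + ρ_b·K_d/n = 1 + 1.92×3.1/0.10 = 60.52
Contaminant velocity v_c = v/R = 0.6800/60.52 = 0.01124 m/d
L = 2.15 km = 2150 m
t = L/v_c = 2150/0.01124 = 191300 d
   = 191300/365 = 524 yr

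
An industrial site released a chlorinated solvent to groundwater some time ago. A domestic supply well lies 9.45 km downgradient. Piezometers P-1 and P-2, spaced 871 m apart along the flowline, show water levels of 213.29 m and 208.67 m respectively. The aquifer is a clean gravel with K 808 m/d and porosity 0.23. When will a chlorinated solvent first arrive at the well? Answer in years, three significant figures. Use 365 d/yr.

Hydraulic gradient i = (213.29 − 208.67) / 871 = 4.62 / 871 = 0.005304
Darcy flux q = K·i = 808 × 0.005304 = 4.286 m/d
v_s = q/n_e = 4.286/0.23 = 18.63 m/d
L = 9.45 km = 9450 m
t = L / v = 9450 / 18.63 = 507.1 d
   = 507.1 / 365 = 1.39 yr

1.39 years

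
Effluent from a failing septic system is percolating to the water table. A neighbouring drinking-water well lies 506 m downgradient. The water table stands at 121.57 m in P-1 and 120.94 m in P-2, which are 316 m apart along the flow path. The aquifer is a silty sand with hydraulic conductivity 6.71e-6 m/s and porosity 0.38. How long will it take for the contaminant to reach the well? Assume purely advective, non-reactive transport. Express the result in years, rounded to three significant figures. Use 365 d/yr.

456 years

Hydraulic gradient i = (121.57 − 120.94) / 316 = 0.63 / 316 = 0.001994
K = 6.71e-6 m/s × 86400 s/d = 0.5797 m/d
Darcy flux q = K·i = 0.5797 × 0.001994 = 0.001156 m/d
Average linear velocity = 0.001156 / 0.38 = 0.003042 m/d
t = L / v = 506 / 0.003042 = 166400 d
   = 166400 / 365 = 456 yr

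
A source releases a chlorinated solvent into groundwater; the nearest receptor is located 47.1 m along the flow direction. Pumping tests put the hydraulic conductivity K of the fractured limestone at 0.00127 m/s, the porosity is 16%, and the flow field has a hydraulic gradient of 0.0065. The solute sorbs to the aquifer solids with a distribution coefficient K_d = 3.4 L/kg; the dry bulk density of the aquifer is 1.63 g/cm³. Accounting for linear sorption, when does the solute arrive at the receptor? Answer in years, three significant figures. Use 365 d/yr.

1.03 years

K = 0.00127 m/s × 86400 s/d = 109.7 m/d
Darcy flux q = K·i = 109.7 × 0.0065 = 0.7132 m/d
Average linear velocity = 0.7132 / 0.16 = 4.458 m/d
Retardation R = 1 + ρ_b·K_d/n = 1 + 1.63×3.4/0.16 = 35.64
Contaminant velocity v_c = v/R = 4.458/35.64 = 0.1251 m/d
t = L/v_c = 47.1/0.1251 = 376.5 d
   = 376.5/365 = 1.03 yr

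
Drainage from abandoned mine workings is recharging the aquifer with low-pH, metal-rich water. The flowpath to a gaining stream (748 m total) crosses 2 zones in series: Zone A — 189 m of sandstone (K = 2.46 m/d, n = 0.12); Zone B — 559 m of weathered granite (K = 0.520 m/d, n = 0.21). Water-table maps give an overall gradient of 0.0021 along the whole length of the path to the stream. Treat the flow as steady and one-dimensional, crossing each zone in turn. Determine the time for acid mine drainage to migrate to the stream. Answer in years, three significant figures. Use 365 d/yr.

For zones in series the flux q is common to all zones; the equivalent conductivity is the harmonic (thickness-weighted) mean, K_eq = L_total / Σ(L_j/K_j).
Σ(L/K) = 189/2.46 + 559/0.520 = 76.83 + 1075 = 1152 d
K_eq = L_total / Σ(L/K) = 748 / 1152 = 0.6494 m/d
q = K_eq · i = 0.6494 × 0.0021 = 0.001364 m/d (same in every zone)
Zone A: v = q/n = 0.001364/0.12 = 0.01136 m/d → t_A = 189/0.01136 = 16630 d
Zone B: v = q/n = 0.001364/0.21 = 0.006494 m/d → t_B = 559/0.006494 = 86080 d
Total t = 16630 + 86080 = 102700 d
   = 102700 / 365 = 281 yr

281 years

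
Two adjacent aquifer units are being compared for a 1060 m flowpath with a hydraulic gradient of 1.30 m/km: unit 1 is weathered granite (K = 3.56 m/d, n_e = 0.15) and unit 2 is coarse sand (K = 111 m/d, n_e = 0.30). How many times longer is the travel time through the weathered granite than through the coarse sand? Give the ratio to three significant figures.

15.6

Unit 1 (weathered granite): v = 3.56×0.0013/0.15 = 0.03085 m/d, t = 1060/0.03085 = 34360 d
Unit 2 (coarse sand): v = 111×0.0013/0.30 = 0.4810 m/d, t = 1060/0.4810 = 2204 d
t(weathered granite) / t(coarse sand) = 34360/2204 = 15.6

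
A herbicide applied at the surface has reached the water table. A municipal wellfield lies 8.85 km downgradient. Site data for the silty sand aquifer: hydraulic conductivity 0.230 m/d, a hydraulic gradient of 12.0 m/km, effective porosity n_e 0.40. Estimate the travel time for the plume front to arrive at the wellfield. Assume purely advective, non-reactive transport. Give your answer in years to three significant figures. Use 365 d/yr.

q = Ki = 0.230 × 0.012 = 0.002760 m/d
Average linear velocity = 0.002760 / 0.40 = 0.006900 m/d
L = 8.85 km = 8850 m
t = L / v = 8850 / 0.006900 = 1.283e6 d
   = 1.283e6 / 365 = 3510 yr

3510 years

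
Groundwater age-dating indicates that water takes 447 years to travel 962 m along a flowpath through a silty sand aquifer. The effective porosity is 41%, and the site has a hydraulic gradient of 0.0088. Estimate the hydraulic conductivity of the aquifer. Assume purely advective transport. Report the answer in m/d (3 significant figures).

t = 447 years = 163200 d
v = L / t = 962 / 163200 = 0.005896 m/d
K = v · n / i = 0.005896 × 0.41 / 0.0088 = 0.275 m/d

0.275 m/d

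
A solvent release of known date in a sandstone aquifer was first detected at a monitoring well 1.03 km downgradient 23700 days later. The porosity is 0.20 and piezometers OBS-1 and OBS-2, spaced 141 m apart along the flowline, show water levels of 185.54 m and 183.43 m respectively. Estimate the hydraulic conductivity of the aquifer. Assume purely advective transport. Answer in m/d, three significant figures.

Hydraulic gradient i = (185.54 − 183.43) / 141 = 2.11 / 141 = 0.01496
L = 1.03 km = 1030 m
v = L / t = 1030 / 23700 = 0.04346 m/d
K = v · n / i = 0.04346 × 0.20 / 0.01496 = 0.581 m/d

0.581 m/d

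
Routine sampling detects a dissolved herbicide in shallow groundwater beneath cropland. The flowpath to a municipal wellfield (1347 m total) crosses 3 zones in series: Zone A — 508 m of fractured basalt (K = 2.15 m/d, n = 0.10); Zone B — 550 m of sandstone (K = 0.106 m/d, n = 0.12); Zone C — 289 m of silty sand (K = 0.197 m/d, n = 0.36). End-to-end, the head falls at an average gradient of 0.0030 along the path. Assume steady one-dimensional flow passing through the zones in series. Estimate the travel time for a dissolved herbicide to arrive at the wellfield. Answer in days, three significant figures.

377000 days

For zones in series the flux q is common to all zones; the equivalent conductivity is the harmonic (thickness-weighted) mean, K_eq = L_total / Σ(L_j/K_j).
Σ(L/K) = 508/2.15 + 550/0.106 + 289/0.197 = 236.3 + 5189 + 1467 = 6892 d
K_eq = L_total / Σ(L/K) = 1347 / 6892 = 0.1954 m/d
q = K_eq · i = 0.1954 × 0.0030 = 5.863e-4 m/d (same in every zone)
Zone A: v = q/n = 5.863e-4/0.10 = 0.005863 m/d → t_A = 508/0.005863 = 86640 d
Zone B: v = q/n = 5.863e-4/0.12 = 0.004886 m/d → t_B = 550/0.004886 = 112600 d
Zone C: v = q/n = 5.863e-4/0.36 = 0.001629 m/d → t_C = 289/0.001629 = 177400 d
Total t = 86640 + 112600 + 177400 = 376600 d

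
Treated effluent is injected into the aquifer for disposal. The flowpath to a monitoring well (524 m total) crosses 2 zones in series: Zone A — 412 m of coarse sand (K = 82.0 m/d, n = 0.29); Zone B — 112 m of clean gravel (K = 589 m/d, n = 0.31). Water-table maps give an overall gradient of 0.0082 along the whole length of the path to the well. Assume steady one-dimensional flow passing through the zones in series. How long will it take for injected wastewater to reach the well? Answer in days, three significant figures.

187 days

Steady 1-D flow in series ⇒ the Darcy flux q is identical in every zone and the zone head losses add (resistances L/K in series).
Σ(L/K) = 412/82.0 + 112/589 = 5.024 + 0.1902 = 5.215 d
K_eq = L_total / Σ(L/K) = 524 / 5.215 = 100.5 m/d
q = K_eq · i = 100.5 × 0.0082 = 0.8240 m/d (same in every zone)
Zone A: v = q/n = 0.8240/0.29 = 2.841 m/d → t_A = 412/2.841 = 145.0 d
Zone B: v = q/n = 0.8240/0.31 = 2.658 m/d → t_B = 112/2.658 = 42.14 d
Total t = 145.0 + 42.14 = 187.1 d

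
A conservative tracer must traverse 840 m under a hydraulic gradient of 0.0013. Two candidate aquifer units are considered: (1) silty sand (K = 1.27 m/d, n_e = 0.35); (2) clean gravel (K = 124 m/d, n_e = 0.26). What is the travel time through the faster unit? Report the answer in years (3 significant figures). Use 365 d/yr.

Unit 1 (silty sand): v = 1.27×0.0013/0.35 = 0.004717 m/d, t = 840/0.004717 = 178100 d
Unit 2 (clean gravel): v = 124×0.0013/0.26 = 0.6200 m/d, t = 840/0.6200 = 1355 d
Faster: 1355 d / 365 = 3.71 yr

3.71 years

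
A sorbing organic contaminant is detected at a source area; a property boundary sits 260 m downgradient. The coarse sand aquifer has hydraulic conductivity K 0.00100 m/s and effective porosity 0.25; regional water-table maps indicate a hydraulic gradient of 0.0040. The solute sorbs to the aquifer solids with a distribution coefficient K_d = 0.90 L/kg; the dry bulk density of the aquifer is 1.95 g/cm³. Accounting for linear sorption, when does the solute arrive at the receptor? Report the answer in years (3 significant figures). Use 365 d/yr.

4.13 years

K = 0.00100 m/s × 86400 s/d = 86.40 m/d
Darcy flux q = K·i = 86.40 × 0.0040 = 0.3456 m/d
Seepage velocity v = q / n = 0.3456 / 0.25 = 1.382 m/d
Retardation R = 1 + ρ_b·K_d/n = 1 + 1.95×0.90/0.25 = 8.020
Contaminant velocity v_c = v/R = 1.382/8.020 = 0.1724 m/d
t = L/v_c = 260/0.1724 = 1508 d
   = 1508/365 = 4.13 yr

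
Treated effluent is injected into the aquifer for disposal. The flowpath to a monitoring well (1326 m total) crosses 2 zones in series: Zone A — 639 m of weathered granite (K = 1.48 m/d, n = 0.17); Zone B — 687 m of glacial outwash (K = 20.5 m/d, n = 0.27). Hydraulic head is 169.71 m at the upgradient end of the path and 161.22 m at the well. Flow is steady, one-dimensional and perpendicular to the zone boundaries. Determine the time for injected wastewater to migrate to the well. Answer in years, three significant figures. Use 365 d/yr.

Total head drop ΔH = 169.71 − 161.22 = 8.49 m
Steady 1-D flow in series ⇒ the Darcy flux q is identical in every zone and the zone head losses add (resistances L/K in series).
Σ(L/K) = 639/1.48 + 687/20.5 = 431.8 + 33.51 = 465.3 d
q = ΔH / Σ(L/K) = 8.49 / 465.3 = 0.01825 m/d (same in every zone)
Zone A: v = q/n = 0.01825/0.17 = 0.1073 m/d → t_A = 639/0.1073 = 5953 d
Zone B: v = q/n = 0.01825/0.27 = 0.06758 m/d → t_B = 687/0.06758 = 10170 d
Total t = 5953 + 10170 = 16120 d
   = 16120 / 365 = 44.2 yr

44.2 years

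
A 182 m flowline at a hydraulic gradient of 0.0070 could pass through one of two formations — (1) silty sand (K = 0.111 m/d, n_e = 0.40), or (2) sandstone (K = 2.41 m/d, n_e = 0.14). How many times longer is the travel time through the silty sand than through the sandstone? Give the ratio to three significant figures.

Unit 1 (silty sand): v = 0.111×0.0070/0.40 = 0.001943 m/d, t = 182/0.001943 = 93690 d
Unit 2 (sandstone): v = 2.41×0.0070/0.14 = 0.1205 m/d, t = 182/0.1205 = 1510 d
t(silty sand) / t(sandstone) = 93690/1510 = 62.0

62.0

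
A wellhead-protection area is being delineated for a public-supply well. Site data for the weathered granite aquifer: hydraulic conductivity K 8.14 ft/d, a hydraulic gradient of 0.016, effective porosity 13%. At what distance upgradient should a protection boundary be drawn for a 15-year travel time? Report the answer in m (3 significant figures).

K = 8.14 ft/d × 0.3048 = 2.481 m/d
q = Ki = 2.481 × 0.016 = 0.03970 m/d
Seepage velocity v = q / n = 0.03970 / 0.13 = 0.3054 m/d
T = 15 yr × 365 = 5475 d
L = v × T = 0.3054 × 5475 = 1672 m

1670 m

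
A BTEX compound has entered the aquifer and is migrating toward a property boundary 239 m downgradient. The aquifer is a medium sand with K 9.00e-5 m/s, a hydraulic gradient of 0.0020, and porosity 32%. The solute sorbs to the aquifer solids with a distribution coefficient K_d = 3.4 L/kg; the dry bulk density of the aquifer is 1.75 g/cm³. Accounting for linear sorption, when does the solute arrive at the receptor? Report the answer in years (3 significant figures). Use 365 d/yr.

264 years

K = 9.00e-5 m/s × 86400 s/d = 7.776 m/d
Specific discharge q = 7.776 × 0.0020 = 0.01555 m/d
v = Ki/n = 7.776·0.0020/0.32 = 0.04860 m/d
Retardation R = 1 + ρ_b·K_d/n = 1 + 1.75×3.4/0.32 = 19.59
Contaminant velocity v_c = v/R = 0.04860/19.59 = 0.002480 m/d
t = L/v_c = 239/0.002480 = 96360 d
   = 96360/365 = 264 yr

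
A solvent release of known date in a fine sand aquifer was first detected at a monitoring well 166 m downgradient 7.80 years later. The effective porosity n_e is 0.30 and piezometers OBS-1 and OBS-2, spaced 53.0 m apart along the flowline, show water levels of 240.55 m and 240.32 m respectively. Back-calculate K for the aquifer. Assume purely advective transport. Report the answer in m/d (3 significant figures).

Hydraulic gradient i = (240.55 − 240.32) / 53.0 = 0.23 / 53.0 = 0.004340
t = 7.80 years = 2847 d
v = L / t = 166 / 2847 = 0.05831 m/d
K = v · n / i = 0.05831 × 0.30 / 0.004340 = 4.03 m/d

4.03 m/d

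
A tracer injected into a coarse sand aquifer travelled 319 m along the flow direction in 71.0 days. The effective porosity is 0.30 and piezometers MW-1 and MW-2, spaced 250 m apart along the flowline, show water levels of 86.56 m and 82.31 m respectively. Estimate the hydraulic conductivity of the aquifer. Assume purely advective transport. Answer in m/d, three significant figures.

Hydraulic gradient i = (86.56 − 82.31) / 250 = 4.25 / 250 = 0.01700
v = L / t = 319 / 71.0 = 4.493 m/d
K = v · n / i = 4.493 × 0.30 / 0.01700 = 79.3 m/d

79.3 m/d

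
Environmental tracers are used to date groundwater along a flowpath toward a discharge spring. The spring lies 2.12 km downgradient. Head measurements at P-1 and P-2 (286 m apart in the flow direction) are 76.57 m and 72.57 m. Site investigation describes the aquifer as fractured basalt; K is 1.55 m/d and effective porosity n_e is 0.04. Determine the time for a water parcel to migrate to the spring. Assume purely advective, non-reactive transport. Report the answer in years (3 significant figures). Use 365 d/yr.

10.7 years

Hydraulic gradient i = (76.57 − 72.57) / 286 = 4.00 / 286 = 0.01399
Darcy flux q = K·i = 1.55 × 0.01399 = 0.02168 m/d
Seepage velocity v = q / n = 0.02168 / 0.04 = 0.5420 m/d
L = 2.12 km = 2120 m
t = L / v = 2120 / 0.5420 = 3912 d
   = 3912 / 365 = 10.7 yr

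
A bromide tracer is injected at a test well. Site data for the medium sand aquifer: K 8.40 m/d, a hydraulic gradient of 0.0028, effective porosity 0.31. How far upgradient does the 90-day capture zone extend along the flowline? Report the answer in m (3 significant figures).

6.83 m

Darcy flux q = K·i = 8.40 × 0.0028 = 0.02352 m/d
Seepage velocity v = q / n = 0.02352 / 0.31 = 0.07587 m/d
L = v × T = 0.07587 × 90 = 6.828 m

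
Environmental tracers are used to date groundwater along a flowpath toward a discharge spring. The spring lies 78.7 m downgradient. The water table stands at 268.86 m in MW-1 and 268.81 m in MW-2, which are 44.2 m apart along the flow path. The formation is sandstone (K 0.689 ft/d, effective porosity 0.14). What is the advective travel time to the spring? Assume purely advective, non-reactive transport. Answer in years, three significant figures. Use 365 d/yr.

127 years

Hydraulic gradient i = (268.86 − 268.81) / 44.2 = 0.05 / 44.2 = 0.001131
K = 0.689 ft/d × 0.3048 = 0.2100 m/d
q = Ki = 0.2100 × 0.001131 = 2.376e-4 m/d
v_s = q/n_e = 2.376e-4/0.14 = 0.001697 m/d
t = L / v = 78.7 / 0.001697 = 46380 d
   = 46380 / 365 = 127 yr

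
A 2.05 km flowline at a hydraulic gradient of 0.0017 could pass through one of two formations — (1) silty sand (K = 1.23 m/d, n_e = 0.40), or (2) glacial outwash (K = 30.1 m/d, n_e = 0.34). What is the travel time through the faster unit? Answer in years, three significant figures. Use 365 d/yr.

37.3 years

Unit 1 (silty sand): v = 1.23×0.0017/0.40 = 0.005227 m/d, t = 2050/0.005227 = 392200 d
Unit 2 (glacial outwash): v = 30.1×0.0017/0.34 = 0.1505 m/d, t = 2050/0.1505 = 13620 d
Faster: 13620 d / 365 = 37.3 yr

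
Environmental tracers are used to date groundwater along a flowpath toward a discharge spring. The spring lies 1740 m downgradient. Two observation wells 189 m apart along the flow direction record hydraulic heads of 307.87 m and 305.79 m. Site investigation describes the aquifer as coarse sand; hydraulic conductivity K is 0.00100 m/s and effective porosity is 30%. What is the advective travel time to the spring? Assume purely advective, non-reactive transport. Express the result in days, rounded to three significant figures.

549 days

Hydraulic gradient i = (307.87 − 305.79) / 189 = 2.08 / 189 = 0.01101
K = 0.00100 m/s × 86400 s/d = 86.40 m/d
Darcy flux q = K·i = 86.40 × 0.01101 = 0.9509 m/d
Average linear velocity = 0.9509 / 0.30 = 3.170 m/d
t = L / v = 1740 / 3.170 = 549.0 d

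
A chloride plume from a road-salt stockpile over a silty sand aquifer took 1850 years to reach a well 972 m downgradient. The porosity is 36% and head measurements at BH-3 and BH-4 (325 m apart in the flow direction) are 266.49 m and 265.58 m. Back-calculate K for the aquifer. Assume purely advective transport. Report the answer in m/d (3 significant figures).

0.185 m/d

Hydraulic gradient i = (266.49 − 265.58) / 325 = 0.91 / 325 = 0.002800
t = 1850 years = 675300 d
v = L / t = 972 / 675300 = 0.001439 m/d
K = v · n / i = 0.001439 × 0.36 / 0.002800 = 0.185 m/d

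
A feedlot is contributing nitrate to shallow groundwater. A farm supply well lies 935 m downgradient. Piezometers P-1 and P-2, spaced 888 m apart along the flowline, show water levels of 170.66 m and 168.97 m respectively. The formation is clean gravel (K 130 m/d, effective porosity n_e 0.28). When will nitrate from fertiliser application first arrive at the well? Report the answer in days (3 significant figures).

Hydraulic gradient i = (170.66 − 168.97) / 888 = 1.69 / 888 = 0.001903
q = Ki = 130 × 0.001903 = 0.2474 m/d
v_s = q/n_e = 0.2474/0.28 = 0.8836 m/d
t = L / v = 935 / 0.8836 = 1058 d

1060 days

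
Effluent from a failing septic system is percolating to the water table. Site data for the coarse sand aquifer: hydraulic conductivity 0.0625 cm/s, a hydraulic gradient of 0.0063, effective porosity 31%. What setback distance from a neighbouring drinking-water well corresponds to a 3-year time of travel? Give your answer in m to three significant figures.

K = 0.0625 cm/s × 864 = 54.00 m/d
q = Ki = 54.00 × 0.0063 = 0.3402 m/d
v = Ki/n = 54.00·0.0063/0.31 = 1.097 m/d
T = 3 yr × 365 = 1095 d
L = v × T = 1.097 × 1095 = 1202 m

1200 m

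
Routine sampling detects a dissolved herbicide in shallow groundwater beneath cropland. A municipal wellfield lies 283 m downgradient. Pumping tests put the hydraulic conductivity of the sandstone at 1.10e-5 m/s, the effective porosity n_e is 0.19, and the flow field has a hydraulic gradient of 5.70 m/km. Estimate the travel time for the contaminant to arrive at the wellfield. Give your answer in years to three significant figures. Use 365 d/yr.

K = 1.10e-5 m/s × 86400 s/d = 0.9504 m/d
Specific discharge q = 0.9504 × 0.0057 = 0.005417 m/d
Seepage velocity v = q / n = 0.005417 / 0.19 = 0.02851 m/d
t = L / v = 283 / 0.02851 = 9926 d
   = 9926 / 365 = 27.2 yr

27.2 years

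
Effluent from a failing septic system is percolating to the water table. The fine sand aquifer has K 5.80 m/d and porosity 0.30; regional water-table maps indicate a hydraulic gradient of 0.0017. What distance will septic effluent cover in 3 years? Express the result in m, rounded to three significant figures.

36.0 m

q = Ki = 5.80 × 0.0017 = 0.009860 m/d
v = Ki/n = 5.80·0.0017/0.30 = 0.03287 m/d
T = 3 yr × 365 = 1095 d
L = v × T = 0.03287 × 1095 = 35.99 m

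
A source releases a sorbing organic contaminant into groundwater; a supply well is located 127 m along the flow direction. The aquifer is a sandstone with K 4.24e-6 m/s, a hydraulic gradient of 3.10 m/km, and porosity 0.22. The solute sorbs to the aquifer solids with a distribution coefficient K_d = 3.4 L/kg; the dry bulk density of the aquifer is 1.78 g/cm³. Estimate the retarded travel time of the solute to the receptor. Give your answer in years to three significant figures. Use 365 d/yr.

1920 years

K = 4.24e-6 m/s × 86400 s/d = 0.3663 m/d
Darcy flux q = K·i = 0.3663 × 0.0031 = 0.001136 m/d
v_s = q/n_e = 0.001136/0.22 = 0.005162 m/d
Retardation R = 1 + ρ_b·K_d/n = 1 + 1.78×3.4/0.22 = 28.51
Contaminant velocity v_c = v/R = 0.005162/28.51 = 1.811e-4 m/d
t = L/v_c = 127/1.811e-4 = 701400 d
   = 701400/365 = 1920 yr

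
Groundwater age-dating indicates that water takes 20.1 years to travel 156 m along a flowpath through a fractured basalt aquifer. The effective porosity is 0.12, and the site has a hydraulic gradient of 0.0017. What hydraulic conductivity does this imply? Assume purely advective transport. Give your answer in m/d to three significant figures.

t = 20.1 years = 7337 d
v = L / t = 156 / 7337 = 0.02126 m/d
K = v · n / i = 0.02126 × 0.12 / 0.0017 = 1.50 m/d

1.50 m/d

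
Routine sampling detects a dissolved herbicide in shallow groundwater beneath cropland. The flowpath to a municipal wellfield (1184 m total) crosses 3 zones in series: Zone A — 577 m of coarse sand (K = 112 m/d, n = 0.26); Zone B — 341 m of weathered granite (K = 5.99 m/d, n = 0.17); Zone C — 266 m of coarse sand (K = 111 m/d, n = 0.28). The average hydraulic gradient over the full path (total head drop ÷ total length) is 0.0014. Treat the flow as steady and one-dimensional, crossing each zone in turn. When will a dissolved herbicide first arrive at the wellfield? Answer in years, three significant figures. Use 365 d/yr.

30.1 years

Continuity: the same q passes through each zone, so ΔH = q·Σ(L_j/K_j) — the zones act as resistances in series.
Σ(L/K) = 577/112 + 341/5.99 + 266/111 = 5.152 + 56.93 + 2.396 = 64.48 d
K_eq = L_total / Σ(L/K) = 1184 / 64.48 = 18.36 m/d
q = K_eq · i = 18.36 × 0.0014 = 0.02571 m/d (same in every zone)
Zone A: v = q/n = 0.02571/0.26 = 0.09888 m/d → t_A = 577/0.09888 = 5835 d
Zone B: v = q/n = 0.02571/0.17 = 0.1512 m/d → t_B = 341/0.1512 = 2255 d
Zone C: v = q/n = 0.02571/0.28 = 0.09182 m/d → t_C = 266/0.09182 = 2897 d
Total t = 5835 + 2255 + 2897 = 10990 d
   = 10990 / 365 = 30.1 yr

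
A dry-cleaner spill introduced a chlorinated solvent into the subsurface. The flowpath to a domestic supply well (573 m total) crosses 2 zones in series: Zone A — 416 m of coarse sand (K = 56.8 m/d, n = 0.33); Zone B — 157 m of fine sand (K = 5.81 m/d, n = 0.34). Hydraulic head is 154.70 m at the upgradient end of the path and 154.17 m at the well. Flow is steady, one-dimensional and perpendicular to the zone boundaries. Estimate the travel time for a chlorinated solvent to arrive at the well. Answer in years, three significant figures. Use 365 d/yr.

Total head drop ΔH = 154.70 − 154.17 = 0.53 m
Steady 1-D flow in series ⇒ the Darcy flux q is identical in every zone and the zone head losses add (resistances L/K in series).
Σ(L/K) = 416/56.8 + 157/5.81 = 7.324 + 27.02 = 34.35 d
q = ΔH / Σ(L/K) = 0.53 / 34.35 = 0.01543 m/d (same in every zone)
Zone A: v = q/n = 0.01543/0.33 = 0.04676 m/d → t_A = 416/0.04676 = 8896 d
Zone B: v = q/n = 0.01543/0.34 = 0.04539 m/d → t_B = 157/0.04539 = 3459 d
Total t = 8896 + 3459 = 12360 d
   = 12360 / 365 = 33.9 yr

33.9 years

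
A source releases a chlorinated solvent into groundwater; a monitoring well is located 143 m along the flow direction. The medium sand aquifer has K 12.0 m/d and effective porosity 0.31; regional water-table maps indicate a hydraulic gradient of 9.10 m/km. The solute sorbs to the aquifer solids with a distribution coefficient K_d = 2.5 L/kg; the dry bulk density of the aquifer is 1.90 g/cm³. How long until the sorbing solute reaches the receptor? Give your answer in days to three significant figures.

6630 days

q = Ki = 12.0 × 0.0091 = 0.1092 m/d
Seepage velocity v = q / n = 0.1092 / 0.31 = 0.3523 m/d
Retardation R = 1 + ρ_b·K_d/n = 1 + 1.90×2.5/0.31 = 16.32
Contaminant velocity v_c = v/R = 0.3523/16.32 = 0.02158 m/d
t = L/v_c = 143/0.02158 = 6626 d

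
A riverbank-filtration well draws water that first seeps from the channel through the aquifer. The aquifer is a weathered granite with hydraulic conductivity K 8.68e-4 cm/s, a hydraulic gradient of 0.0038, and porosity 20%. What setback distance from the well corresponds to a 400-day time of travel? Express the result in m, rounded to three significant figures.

5.70 m

K = 8.68e-4 cm/s × 864 = 0.7500 m/d
Specific discharge q = 0.7500 × 0.0038 = 0.002850 m/d
Seepage velocity v = q / n = 0.002850 / 0.20 = 0.01425 m/d
L = v × T = 0.01425 × 400 = 5.700 m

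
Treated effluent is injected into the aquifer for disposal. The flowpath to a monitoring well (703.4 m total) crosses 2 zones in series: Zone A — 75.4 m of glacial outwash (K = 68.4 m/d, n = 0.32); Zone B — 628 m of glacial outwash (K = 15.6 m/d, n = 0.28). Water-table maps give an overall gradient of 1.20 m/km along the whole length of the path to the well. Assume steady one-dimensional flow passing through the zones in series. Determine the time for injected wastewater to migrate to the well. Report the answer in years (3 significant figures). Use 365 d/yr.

Steady 1-D flow in series ⇒ the Darcy flux q is identical in every zone and the zone head losses add (resistances L/K in series).
Σ(L/K) = 75.4/68.4 + 628/15.6 = 1.102 + 40.26 = 41.36 d
K_eq = L_total / Σ(L/K) = 703.4 / 41.36 = 17.01 m/d
q = K_eq · i = 17.01 × 0.0012 = 0.02041 m/d (same in every zone)
Zone A: v = q/n = 0.02041/0.32 = 0.06378 m/d → t_A = 75.4/0.06378 = 1182 d
Zone B: v = q/n = 0.02041/0.28 = 0.07289 m/d → t_B = 628/0.07289 = 8616 d
Total t = 1182 + 8616 = 9798 d
   = 9798 / 365 = 26.8 yr

26.8 years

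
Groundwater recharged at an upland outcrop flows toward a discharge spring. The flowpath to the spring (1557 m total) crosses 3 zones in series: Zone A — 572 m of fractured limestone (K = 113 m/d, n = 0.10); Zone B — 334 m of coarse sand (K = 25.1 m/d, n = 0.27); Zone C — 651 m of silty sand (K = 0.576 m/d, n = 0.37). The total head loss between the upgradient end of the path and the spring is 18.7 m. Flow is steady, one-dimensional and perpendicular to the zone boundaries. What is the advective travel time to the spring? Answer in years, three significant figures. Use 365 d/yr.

Steady 1-D flow in series ⇒ the Darcy flux q is identical in every zone and the zone head losses add (resistances L/K in series).
Σ(L/K) = 572/113 + 334/25.1 + 651/0.576 = 5.062 + 13.31 + 1130 = 1149 d
q = ΔH / Σ(L/K) = 18.7 / 1149 = 0.01628 m/d (same in every zone)
Zone A: v = q/n = 0.01628/0.10 = 0.1628 m/d → t_A = 572/0.1628 = 3513 d
Zone B: v = q/n = 0.01628/0.27 = 0.06030 m/d → t_B = 334/0.06030 = 5539 d
Zone C: v = q/n = 0.01628/0.37 = 0.04400 m/d → t_C = 651/0.04400 = 14790 d
Total t = 3513 + 5539 + 14790 = 23850 d
   = 23850 / 365 = 65.3 yr

65.3 years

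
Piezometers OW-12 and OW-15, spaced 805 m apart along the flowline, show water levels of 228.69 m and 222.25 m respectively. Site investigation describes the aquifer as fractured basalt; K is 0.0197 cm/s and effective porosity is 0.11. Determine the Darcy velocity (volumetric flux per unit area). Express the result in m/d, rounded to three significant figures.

Hydraulic gradient i = (228.69 − 222.25) / 805 = 6.44 / 805 = 0.008000
K = 0.0197 cm/s × 864 = 17.02 m/d
q = Ki = 17.02 × 0.008000 = 0.1362 m/d

0.136 m/d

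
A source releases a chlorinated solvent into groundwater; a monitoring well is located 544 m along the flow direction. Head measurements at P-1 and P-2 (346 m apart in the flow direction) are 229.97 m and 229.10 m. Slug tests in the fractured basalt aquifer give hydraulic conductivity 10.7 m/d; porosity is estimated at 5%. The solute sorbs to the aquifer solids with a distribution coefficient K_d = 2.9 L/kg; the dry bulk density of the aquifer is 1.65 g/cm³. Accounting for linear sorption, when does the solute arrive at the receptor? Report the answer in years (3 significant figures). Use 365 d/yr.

268 years

Hydraulic gradient i = (229.97 − 229.10) / 346 = 0.87 / 346 = 0.002514
Specific discharge q = 10.7 × 0.002514 = 0.02690 m/d
Seepage velocity v = q / n = 0.02690 / 0.05 = 0.5381 m/d
Retardation R = 1 + ρ_b·K_d/n = 1 + 1.65×2.9/0.05 = 96.70
Contaminant velocity v_c = v/R = 0.5381/96.70 = 0.005565 m/d
t = L/v_c = 544/0.005565 = 97760 d
   = 97760/365 = 268 yr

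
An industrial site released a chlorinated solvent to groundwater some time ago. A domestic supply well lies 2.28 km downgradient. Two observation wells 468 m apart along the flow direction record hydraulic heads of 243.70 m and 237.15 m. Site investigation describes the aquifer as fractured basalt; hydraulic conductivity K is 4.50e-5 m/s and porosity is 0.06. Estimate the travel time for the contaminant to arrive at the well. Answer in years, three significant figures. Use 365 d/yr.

Hydraulic gradient i = (243.70 − 237.15) / 468 = 6.55 / 468 = 0.01400
K = 4.50e-5 m/s × 86400 s/d = 3.888 m/d
q = Ki = 3.888 × 0.01400 = 0.05442 m/d
v_s = q/n_e = 0.05442/0.06 = 0.9069 m/d
L = 2.28 km = 2280 m
t = L / v = 2280 / 0.9069 = 2514 d
   = 2514 / 365 = 6.89 yr

6.89 years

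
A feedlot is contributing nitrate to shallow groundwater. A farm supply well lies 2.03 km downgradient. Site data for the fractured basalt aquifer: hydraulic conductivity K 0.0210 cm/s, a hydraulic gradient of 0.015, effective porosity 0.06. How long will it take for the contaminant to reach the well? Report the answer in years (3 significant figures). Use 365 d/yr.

1.23 years

K = 0.0210 cm/s × 864 = 18.14 m/d
Darcy flux q = K·i = 18.14 × 0.015 = 0.2722 m/d
v = Ki/n = 18.14·0.015/0.06 = 4.536 m/d
L = 2.03 km = 2030 m
t = L / v = 2030 / 4.536 = 447.5 d
   = 447.5 / 365 = 1.23 yr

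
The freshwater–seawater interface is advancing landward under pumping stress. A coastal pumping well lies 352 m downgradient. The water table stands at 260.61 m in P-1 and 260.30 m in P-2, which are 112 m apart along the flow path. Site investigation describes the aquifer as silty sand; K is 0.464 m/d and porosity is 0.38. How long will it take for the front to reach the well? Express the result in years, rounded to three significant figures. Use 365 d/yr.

285 years

Hydraulic gradient i = (260.61 − 260.30) / 112 = 0.31 / 112 = 0.002768
q = Ki = 0.464 × 0.002768 = 0.001284 m/d
v_s = q/n_e = 0.001284/0.38 = 0.003380 m/d
t = L / v = 352 / 0.003380 = 104200 d
   = 104200 / 365 = 285 yr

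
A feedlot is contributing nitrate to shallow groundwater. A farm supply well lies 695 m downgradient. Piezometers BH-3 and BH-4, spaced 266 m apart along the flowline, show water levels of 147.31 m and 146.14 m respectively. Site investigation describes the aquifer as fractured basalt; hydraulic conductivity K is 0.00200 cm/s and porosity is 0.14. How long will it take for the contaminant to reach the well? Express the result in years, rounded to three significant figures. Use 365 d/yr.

Hydraulic gradient i = (147.31 − 146.14) / 266 = 1.17 / 266 = 0.004398
K = 0.00200 cm/s × 864 = 1.728 m/d
q = Ki = 1.728 × 0.004398 = 0.007601 m/d
v_s = q/n_e = 0.007601/0.14 = 0.05429 m/d
t = L / v = 695 / 0.05429 = 12800 d
   = 12800 / 365 = 35.1 yr

35.1 years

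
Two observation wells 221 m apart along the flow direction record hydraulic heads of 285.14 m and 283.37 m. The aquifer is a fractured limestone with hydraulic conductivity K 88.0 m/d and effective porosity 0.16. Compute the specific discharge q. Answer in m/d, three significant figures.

Hydraulic gradient i = (285.14 − 283.37) / 221 = 1.77 / 221 = 0.008009
Darcy flux q = K·i = 88.0 × 0.008009 = 0.7048 m/d

0.705 m/d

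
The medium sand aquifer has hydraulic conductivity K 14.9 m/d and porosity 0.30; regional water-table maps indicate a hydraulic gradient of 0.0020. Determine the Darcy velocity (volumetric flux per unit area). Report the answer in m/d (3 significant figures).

Specific discharge q = 14.9 × 0.0020 = 0.02980 m/d

0.0298 m/d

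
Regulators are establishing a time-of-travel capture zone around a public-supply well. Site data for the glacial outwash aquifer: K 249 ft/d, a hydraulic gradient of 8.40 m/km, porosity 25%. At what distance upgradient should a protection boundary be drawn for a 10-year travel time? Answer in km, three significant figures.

K = 249 ft/d × 0.3048 = 75.90 m/d
q = Ki = 75.90 × 0.0084 = 0.6375 m/d
v_s = q/n_e = 0.6375/0.25 = 2.550 m/d
T = 10 yr × 365 = 3650 d
L = v × T = 2.550 × 3650 = 9308 m
   = 9.31 km

9.31 km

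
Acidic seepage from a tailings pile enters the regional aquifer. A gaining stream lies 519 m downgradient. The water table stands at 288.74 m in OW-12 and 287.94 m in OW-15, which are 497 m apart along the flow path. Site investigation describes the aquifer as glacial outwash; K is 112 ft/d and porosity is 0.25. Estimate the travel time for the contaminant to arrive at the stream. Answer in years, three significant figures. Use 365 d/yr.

6.47 years

Hydraulic gradient i = (288.74 − 287.94) / 497 = 0.80 / 497 = 0.001610
K = 112 ft/d × 0.3048 = 34.14 m/d
Darcy flux q = K·i = 34.14 × 0.001610 = 0.05495 m/d
v = Ki/n = 34.14·0.001610/0.25 = 0.2198 m/d
t = L / v = 519 / 0.2198 = 2361 d
   = 2361 / 365 = 6.47 yr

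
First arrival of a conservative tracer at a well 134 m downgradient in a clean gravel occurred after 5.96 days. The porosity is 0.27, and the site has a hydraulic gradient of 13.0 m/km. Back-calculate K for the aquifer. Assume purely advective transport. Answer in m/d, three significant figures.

467 m/d

v = L / t = 134 / 5.96 = 22.48 m/d
K = v · n / i = 22.48 × 0.27 / 0.013 = 467 m/d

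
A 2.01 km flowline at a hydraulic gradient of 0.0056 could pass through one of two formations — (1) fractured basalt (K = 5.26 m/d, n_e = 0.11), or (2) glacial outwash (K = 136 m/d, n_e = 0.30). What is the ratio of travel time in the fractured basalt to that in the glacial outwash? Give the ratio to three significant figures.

9.48

Unit 1 (fractured basalt): v = 5.26×0.0056/0.11 = 0.2678 m/d, t = 2010/0.2678 = 7506 d
Unit 2 (glacial outwash): v = 136×0.0056/0.30 = 2.539 m/d, t = 2010/2.539 = 791.8 d
t(fractured basalt) / t(glacial outwash) = 7506/791.8 = 9.48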